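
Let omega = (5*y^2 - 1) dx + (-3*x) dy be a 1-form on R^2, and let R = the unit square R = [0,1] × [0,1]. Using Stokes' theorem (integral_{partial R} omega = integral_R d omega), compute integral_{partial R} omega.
integral_(partial R) omega = -8

Stokes: integral_partial_R omega = integral_R d omega with d omega = (∂Q/∂x - ∂P/∂y) dx ∧ dy.
  ∂Q/∂x = -3
  ∂P/∂y = 10*y
  integrand = ∂Q/∂x - ∂P/∂y = -10*y - 3.
Integrating over R: integral_0^1 integral_0^1 (-10*y - 3) dx dy = -8.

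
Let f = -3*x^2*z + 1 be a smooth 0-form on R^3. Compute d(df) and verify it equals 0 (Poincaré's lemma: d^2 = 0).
d(df) = 0

Step 1: df = sum_i (∂f/∂x_i) dx_i = (-6*x*z) dx + (0) dy + (-3*x^2) dz.
Step 2: Apply d again. Using the 1-form formula, the coefficient of dx ∧ dy in d(df) is ∂^2 f/∂x ∂y - ∂^2 f/∂y ∂x = (0) - (0) = 0 (equality of mixed partials for smooth f).
Similarly for dx ∧ dz and dy ∧ dz — all coefficients vanish. So d(df) = 0.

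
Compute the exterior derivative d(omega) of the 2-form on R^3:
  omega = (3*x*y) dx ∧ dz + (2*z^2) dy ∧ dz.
d(omega) = (-3*x) dx ∧ dy ∧ dz

For a 2-form omega = sum_{i<j} g_{ij} dx_i ∧ dx_j, the exterior derivative is
  d(omega) = sum_{i<j} d(g_{ij}) ∧ dx_i ∧ dx_j = sum_{i<j, k} (∂g_{ij}/∂x_k) dx_k ∧ dx_i ∧ dx_j.
Expand each term, using dx_k ∧ dx_i ∧ dx_j = sgn(permutation) dx_{(a)} ∧ dx_{(b)} ∧ dx_{(c)} with (a < b < c) sorted:
  d(3*x*y) includes (∂/∂y)(3*x*y) dy = (3*x) dy, which multiplied by dx ∧ dz gives (-3*x) dx ∧ dy ∧ dz
Collecting like 3-forms: d(omega) = (-3*x) dx ∧ dy ∧ dz.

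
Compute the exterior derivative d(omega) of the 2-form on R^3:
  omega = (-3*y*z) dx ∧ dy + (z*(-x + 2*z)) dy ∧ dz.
d(omega) = (-3*y - z) dx ∧ dy ∧ dz

For a 2-form omega = sum_{i<j} g_{ij} dx_i ∧ dx_j, the exterior derivative is
  d(omega) = sum_{i<j} d(g_{ij}) ∧ dx_i ∧ dx_j = sum_{i<j, k} (∂g_{ij}/∂x_k) dx_k ∧ dx_i ∧ dx_j.
Expand each term, using dx_k ∧ dx_i ∧ dx_j = sgn(permutation) dx_{(a)} ∧ dx_{(b)} ∧ dx_{(c)} with (a < b < c) sorted:
  d(-3*y*z) includes (∂/∂z)(-3*y*z) dz = (-3*y) dz, which multiplied by dx ∧ dy gives (-3*y) dx ∧ dy ∧ dz
  d(z*(-x + 2*z)) includes (∂/∂x)(z*(-x + 2*z)) dx = (-z) dx, which multiplied by dy ∧ dz gives (-z) dx ∧ dy ∧ dz
Collecting like 3-forms: d(omega) = (-3*y - z) dx ∧ dy ∧ dz.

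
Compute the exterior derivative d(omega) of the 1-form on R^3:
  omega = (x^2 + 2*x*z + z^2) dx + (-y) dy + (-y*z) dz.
d(omega) = (-2*x - 2*z) dx ∧ dz + (-z) dy ∧ dz

For a 1-form omega = sum_i f_i dx_i, the exterior derivative is
  d(omega) = sum_{i < j} (∂f_j/∂x_i - ∂f_i/∂x_j) dx_i ∧ dx_j.
  coefficient of dx ∧ dz: ∂f_3/∂x - ∂f_1/∂z = ∂(-y*z)/∂x - ∂(x^2 + 2*x*z + z^2)/∂z = -2*x - 2*z
  coefficient of dy ∧ dz: ∂f_3/∂y - ∂f_2/∂z = ∂(-y*z)/∂y - ∂(-y)/∂z = -z
Assembling: d(omega) = (-2*x - 2*z) dx ∧ dz + (-z) dy ∧ dz.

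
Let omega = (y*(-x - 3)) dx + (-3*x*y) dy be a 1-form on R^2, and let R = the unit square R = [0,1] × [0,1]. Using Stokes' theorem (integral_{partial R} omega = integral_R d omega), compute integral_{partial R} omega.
integral_(partial R) omega = 2

Stokes: integral_partial_R omega = integral_R d omega with d omega = (∂Q/∂x - ∂P/∂y) dx ∧ dy.
  ∂Q/∂x = -3*y
  ∂P/∂y = -x - 3
  integrand = ∂Q/∂x - ∂P/∂y = x - 3*y + 3.
Integrating over R: integral_0^1 integral_0^1 (x - 3*y + 3) dx dy = 2.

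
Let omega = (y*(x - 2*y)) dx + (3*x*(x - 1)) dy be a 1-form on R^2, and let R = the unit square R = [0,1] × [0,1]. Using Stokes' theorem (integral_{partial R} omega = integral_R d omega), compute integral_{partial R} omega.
integral_(partial R) omega = 3/2

Stokes: integral_partial_R omega = integral_R d omega with d omega = (∂Q/∂x - ∂P/∂y) dx ∧ dy.
  ∂Q/∂x = 6*x - 3
  ∂P/∂y = x - 4*y
  integrand = ∂Q/∂x - ∂P/∂y = 5*x + 4*y - 3.
Integrating over R: integral_0^1 integral_0^1 (5*x + 4*y - 3) dx dy = 3/2.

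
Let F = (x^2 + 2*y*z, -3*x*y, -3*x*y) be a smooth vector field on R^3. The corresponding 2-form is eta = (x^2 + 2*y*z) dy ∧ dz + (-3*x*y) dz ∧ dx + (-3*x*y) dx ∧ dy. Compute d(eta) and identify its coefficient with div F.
d(eta) = (-x) dx ∧ dy ∧ dz; div F = -x

For a 2-form in R^3 of the form above, applying d gives a 3-form with coefficient ∂P/∂x + ∂Q/∂y + ∂R/∂z:
  ∂P/∂x = 2*x
  ∂Q/∂y = -3*x
  ∂R/∂z = 0
Sum = -x, which is exactly div F.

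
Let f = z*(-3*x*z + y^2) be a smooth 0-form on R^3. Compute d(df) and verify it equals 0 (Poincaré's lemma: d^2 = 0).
d(df) = 0

Step 1: df = sum_i (∂f/∂x_i) dx_i = (-3*z^2) dx + (2*y*z) dy + (-6*x*z + y^2) dz.
Step 2: Apply d again. Using the 1-form formula, the coefficient of dx ∧ dy in d(df) is ∂^2 f/∂x ∂y - ∂^2 f/∂y ∂x = (0) - (0) = 0 (equality of mixed partials for smooth f).
Similarly for dx ∧ dz and dy ∧ dz — all coefficients vanish. So d(df) = 0.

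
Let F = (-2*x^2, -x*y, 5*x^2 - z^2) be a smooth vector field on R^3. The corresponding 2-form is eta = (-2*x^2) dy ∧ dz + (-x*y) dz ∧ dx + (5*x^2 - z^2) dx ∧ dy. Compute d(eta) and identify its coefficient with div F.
d(eta) = (-5*x - 2*z) dx ∧ dy ∧ dz; div F = -5*x - 2*z

For a 2-form in R^3 of the form above, applying d gives a 3-form with coefficient ∂P/∂x + ∂Q/∂y + ∂R/∂z:
  ∂P/∂x = -4*x
  ∂Q/∂y = -x
  ∂R/∂z = -2*z
Sum = -5*x - 2*z, which is exactly div F.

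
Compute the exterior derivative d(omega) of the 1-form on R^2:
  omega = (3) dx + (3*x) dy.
d(omega) = (3) dx ∧ dy

For a 1-form omega = sum_i f_i dx_i, the exterior derivative is
  d(omega) = sum_{i < j} (∂f_j/∂x_i - ∂f_i/∂x_j) dx_i ∧ dx_j.
  coefficient of dx ∧ dy: ∂f_2/∂x - ∂f_1/∂y = ∂(3*x)/∂x - ∂(3)/∂y = 3
Assembling: d(omega) = (3) dx ∧ dy.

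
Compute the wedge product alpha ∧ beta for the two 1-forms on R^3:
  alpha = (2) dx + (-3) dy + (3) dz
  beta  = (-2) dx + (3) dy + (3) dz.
alpha ∧ beta = (12) dx ∧ dz + (-18) dy ∧ dz

Distribute the wedge, using dx_i ∧ dx_j = -dx_j ∧ dx_i and dx_i ∧ dx_i = 0. For each pair (i, j) with i < j, the coefficient of dx_i ∧ dx_j in alpha ∧ beta is (alpha_i * beta_j - alpha_j * beta_i). Collecting: alpha ∧ beta = (12) dx ∧ dz + (-18) dy ∧ dz.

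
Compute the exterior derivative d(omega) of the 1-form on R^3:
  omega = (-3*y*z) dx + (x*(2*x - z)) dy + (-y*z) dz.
d(omega) = (4*x + 2*z) dx ∧ dy + (3*y) dx ∧ dz + (x - z) dy ∧ dz

For a 1-form omega = sum_i f_i dx_i, the exterior derivative is
  d(omega) = sum_{i < j} (∂f_j/∂x_i - ∂f_i/∂x_j) dx_i ∧ dx_j.
  coefficient of dx ∧ dy: ∂f_2/∂x - ∂f_1/∂y = ∂(x*(2*x - z))/∂x - ∂(-3*y*z)/∂y = 4*x + 2*z
  coefficient of dx ∧ dz: ∂f_3/∂x - ∂f_1/∂z = ∂(-y*z)/∂x - ∂(-3*y*z)/∂z = 3*y
  coefficient of dy ∧ dz: ∂f_3/∂y - ∂f_2/∂z = ∂(-y*z)/∂y - ∂(x*(2*x - z))/∂z = x - z
Assembling: d(omega) = (4*x + 2*z) dx ∧ dy + (3*y) dx ∧ dz + (x - z) dy ∧ dz.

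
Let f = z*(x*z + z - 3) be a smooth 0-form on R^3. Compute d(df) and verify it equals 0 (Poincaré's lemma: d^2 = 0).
d(df) = 0

Step 1: df = sum_i (∂f/∂x_i) dx_i = (z^2) dx + (0) dy + (2*x*z + 2*z - 3) dz.
Step 2: Apply d again. Using the 1-form formula, the coefficient of dx ∧ dy in d(df) is ∂^2 f/∂x ∂y - ∂^2 f/∂y ∂x = (0) - (0) = 0 (equality of mixed partials for smooth f).
Similarly for dx ∧ dz and dy ∧ dz — all coefficients vanish. So d(df) = 0.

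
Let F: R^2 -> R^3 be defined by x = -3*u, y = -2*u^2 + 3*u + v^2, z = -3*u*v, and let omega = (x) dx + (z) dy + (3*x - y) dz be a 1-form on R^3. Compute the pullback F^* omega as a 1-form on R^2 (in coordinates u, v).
F^* omega = (6*u^2*v + 27*u*v + 9*u + 3*v^3) du + (3*u*(-2*u^2 + 12*u - v^2)) dv

Using F^*(f dg) = (f ∘ F) d(g ∘ F), substitute each coordinate x_i by F_i(u, v) in f_i, and replace dx_i by d F_i = (∂F_i/∂u) du + (∂F_i/∂v) dv.
  For the x component: f_1(F) = -3*u; d F_1 = (-3) du + (0) dv
  For the y component: f_2(F) = -3*u*v; d F_2 = (3 - 4*u) du + (2*v) dv
  For the z component: f_3(F) = 2*u^2 - 12*u - v^2; d F_3 = (-3*v) du + (-3*u) dv
Combining and collecting du, dv coefficients:
  coeff of du: 6*u^2*v + 27*u*v + 9*u + 3*v^3
  coeff of dv: 3*u*(-2*u^2 + 12*u - v^2)
F^* omega = (6*u^2*v + 27*u*v + 9*u + 3*v^3) du + (3*u*(-2*u^2 + 12*u - v^2)) dv.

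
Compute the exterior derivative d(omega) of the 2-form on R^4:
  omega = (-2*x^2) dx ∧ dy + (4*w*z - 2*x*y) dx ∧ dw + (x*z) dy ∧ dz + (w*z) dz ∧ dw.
d(omega) = (2*x) dx ∧ dy ∧ dw + (-4*w) dx ∧ dz ∧ dw + (z) dx ∧ dy ∧ dz

For a 2-form omega = sum_{i<j} g_{ij} dx_i ∧ dx_j, the exterior derivative is
  d(omega) = sum_{i<j} d(g_{ij}) ∧ dx_i ∧ dx_j = sum_{i<j, k} (∂g_{ij}/∂x_k) dx_k ∧ dx_i ∧ dx_j.
Expand each term, using dx_k ∧ dx_i ∧ dx_j = sgn(permutation) dx_{(a)} ∧ dx_{(b)} ∧ dx_{(c)} with (a < b < c) sorted:
  d(4*w*z - 2*x*y) includes (∂/∂y)(4*w*z - 2*x*y) dy = (-2*x) dy, which multiplied by dx ∧ dw gives (2*x) dx ∧ dy ∧ dw
  d(4*w*z - 2*x*y) includes (∂/∂z)(4*w*z - 2*x*y) dz = (4*w) dz, which multiplied by dx ∧ dw gives (-4*w) dx ∧ dz ∧ dw
  d(x*z) includes (∂/∂x)(x*z) dx = (z) dx, which multiplied by dy ∧ dz gives (z) dx ∧ dy ∧ dz
Collecting like 3-forms: d(omega) = (2*x) dx ∧ dy ∧ dw + (-4*w) dx ∧ dz ∧ dw + (z) dx ∧ dy ∧ dz.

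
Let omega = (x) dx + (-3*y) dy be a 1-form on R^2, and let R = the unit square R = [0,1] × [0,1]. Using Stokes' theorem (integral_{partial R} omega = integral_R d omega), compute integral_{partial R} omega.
integral_(partial R) omega = 0

Stokes: integral_partial_R omega = integral_R d omega with d omega = (∂Q/∂x - ∂P/∂y) dx ∧ dy.
  ∂Q/∂x = 0
  ∂P/∂y = 0
  integrand = ∂Q/∂x - ∂P/∂y = 0.
Integrating over R: integral_0^1 integral_0^1 (0) dx dy = 0.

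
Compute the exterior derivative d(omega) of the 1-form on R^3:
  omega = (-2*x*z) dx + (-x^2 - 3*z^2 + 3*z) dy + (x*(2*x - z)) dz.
d(omega) = (-2*x) dx ∧ dy + (6*x - z) dx ∧ dz + (6*z - 3) dy ∧ dz

For a 1-form omega = sum_i f_i dx_i, the exterior derivative is
  d(omega) = sum_{i < j} (∂f_j/∂x_i - ∂f_i/∂x_j) dx_i ∧ dx_j.
  coefficient of dx ∧ dy: ∂f_2/∂x - ∂f_1/∂y = ∂(-x^2 - 3*z^2 + 3*z)/∂x - ∂(-2*x*z)/∂y = -2*x
  coefficient of dx ∧ dz: ∂f_3/∂x - ∂f_1/∂z = ∂(x*(2*x - z))/∂x - ∂(-2*x*z)/∂z = 6*x - z
  coefficient of dy ∧ dz: ∂f_3/∂y - ∂f_2/∂z = ∂(x*(2*x - z))/∂y - ∂(-x^2 - 3*z^2 + 3*z)/∂z = 6*z - 3
Assembling: d(omega) = (-2*x) dx ∧ dy + (6*x - z) dx ∧ dz + (6*z - 3) dy ∧ dz.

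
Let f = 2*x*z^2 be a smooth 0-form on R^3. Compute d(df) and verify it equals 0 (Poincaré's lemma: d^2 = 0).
d(df) = 0

Step 1: df = sum_i (∂f/∂x_i) dx_i = (2*z^2) dx + (0) dy + (4*x*z) dz.
Step 2: Apply d again. Using the 1-form formula, the coefficient of dx ∧ dy in d(df) is ∂^2 f/∂x ∂y - ∂^2 f/∂y ∂x = (0) - (0) = 0 (equality of mixed partials for smooth f).
Similarly for dx ∧ dz and dy ∧ dz — all coefficients vanish. So d(df) = 0.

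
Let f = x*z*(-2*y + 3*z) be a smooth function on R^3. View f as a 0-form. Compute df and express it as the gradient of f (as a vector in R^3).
df = (z*(-2*y + 3*z)) dx + (-2*x*z) dy + (2*x*(-y + 3*z)) dz; grad f = (z*(-2*y + 3*z), -2*x*z, 2*x*(-y + 3*z))

For a 0-form f, d f = (∂f/∂x) dx + (∂f/∂y) dy + (∂f/∂z) dz. The components of the vector representation are exactly the entries of grad f in Cartesian coordinates:
  ∂f/∂x = z*(-2*y + 3*z)
  ∂f/∂y = -2*x*z
  ∂f/∂z = 2*x*(-y + 3*z).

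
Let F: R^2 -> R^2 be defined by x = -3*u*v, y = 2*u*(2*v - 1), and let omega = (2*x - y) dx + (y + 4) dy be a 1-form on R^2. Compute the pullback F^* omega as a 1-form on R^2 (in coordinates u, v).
F^* omega = (46*u*v^2 - 22*u*v + 4*u + 16*v - 8) du + (2*u*(23*u*v - 7*u + 8)) dv

Using F^*(f dg) = (f ∘ F) d(g ∘ F), substitute each coordinate x_i by F_i(u, v) in f_i, and replace dx_i by d F_i = (∂F_i/∂u) du + (∂F_i/∂v) dv.
  For the x component: f_1(F) = 2*u*(1 - 5*v); d F_1 = (-3*v) du + (-3*u) dv
  For the y component: f_2(F) = 4*u*v - 2*u + 4; d F_2 = (4*v - 2) du + (4*u) dv
Combining and collecting du, dv coefficients:
  coeff of du: 46*u*v^2 - 22*u*v + 4*u + 16*v - 8
  coeff of dv: 2*u*(23*u*v - 7*u + 8)
F^* omega = (46*u*v^2 - 22*u*v + 4*u + 16*v - 8) du + (2*u*(23*u*v - 7*u + 8)) dv.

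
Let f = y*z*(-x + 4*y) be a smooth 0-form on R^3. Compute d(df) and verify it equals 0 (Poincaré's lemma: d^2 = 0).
d(df) = 0

Step 1: df = sum_i (∂f/∂x_i) dx_i = (-y*z) dx + (z*(-x + 8*y)) dy + (y*(-x + 4*y)) dz.
Step 2: Apply d again. Using the 1-form formula, the coefficient of dx ∧ dy in d(df) is ∂^2 f/∂x ∂y - ∂^2 f/∂y ∂x = (-z) - (-z) = 0 (equality of mixed partials for smooth f).
Similarly for dx ∧ dz and dy ∧ dz — all coefficients vanish. So d(df) = 0.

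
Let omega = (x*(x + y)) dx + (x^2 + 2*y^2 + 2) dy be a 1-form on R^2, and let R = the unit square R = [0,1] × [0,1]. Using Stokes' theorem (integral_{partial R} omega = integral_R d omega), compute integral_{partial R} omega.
integral_(partial R) omega = 1/2

Stokes: integral_partial_R omega = integral_R d omega with d omega = (∂Q/∂x - ∂P/∂y) dx ∧ dy.
  ∂Q/∂x = 2*x
  ∂P/∂y = x
  integrand = ∂Q/∂x - ∂P/∂y = x.
Integrating over R: integral_0^1 integral_0^1 (x) dx dy = 1/2.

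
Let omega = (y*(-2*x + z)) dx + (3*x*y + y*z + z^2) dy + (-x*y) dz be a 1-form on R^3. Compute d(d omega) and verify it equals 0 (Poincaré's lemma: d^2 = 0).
d(d omega) = 0

Step 1: d omega = sum_{i<j} (∂f_j/∂x_i - ∂f_i/∂x_j) dx_i ∧ dx_j:
  coeff of dx ∧ dy: 2*x + 3*y - z
  coeff of dx ∧ dz: -2*y
  coeff of dy ∧ dz: -x - y - 2*z
Step 2: Apply d again to each 2-form coefficient. The only possible 3-form in R^3 is dx ∧ dy ∧ dz, with coefficient
  ∂(coeff of dy∧dz)/∂x - ∂(coeff of dx∧dz)/∂y + ∂(coeff of dx∧dy)/∂z
  = ∂/∂x (-x - y - 2*z) - ∂/∂y (-2*y) + ∂/∂z (2*x + 3*y - z).
Each of these terms simplifies to sums of mixed partials that cancel in pairs. The result is 0 (by equality of mixed partials for smooth functions — Schwarz / Clairaut).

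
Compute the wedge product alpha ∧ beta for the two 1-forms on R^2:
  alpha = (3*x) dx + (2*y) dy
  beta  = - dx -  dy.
alpha ∧ beta = (-3*x + 2*y) dx ∧ dy

Distribute the wedge, using dx_i ∧ dx_j = -dx_j ∧ dx_i and dx_i ∧ dx_i = 0. For each pair (i, j) with i < j, the coefficient of dx_i ∧ dx_j in alpha ∧ beta is (alpha_i * beta_j - alpha_j * beta_i). Collecting: alpha ∧ beta = (-3*x + 2*y) dx ∧ dy.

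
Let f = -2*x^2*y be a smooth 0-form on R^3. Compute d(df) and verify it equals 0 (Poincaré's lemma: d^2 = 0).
d(df) = 0

Step 1: df = sum_i (∂f/∂x_i) dx_i = (-4*x*y) dx + (-2*x^2) dy + (0) dz.
Step 2: Apply d again. Using the 1-form formula, the coefficient of dx ∧ dy in d(df) is ∂^2 f/∂x ∂y - ∂^2 f/∂y ∂x = (-4*x) - (-4*x) = 0 (equality of mixed partials for smooth f).
Similarly for dx ∧ dz and dy ∧ dz — all coefficients vanish. So d(df) = 0.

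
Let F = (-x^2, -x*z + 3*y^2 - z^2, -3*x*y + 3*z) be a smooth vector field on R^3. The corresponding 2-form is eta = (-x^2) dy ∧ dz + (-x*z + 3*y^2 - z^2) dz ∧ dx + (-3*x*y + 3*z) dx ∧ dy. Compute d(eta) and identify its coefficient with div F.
d(eta) = (-2*x + 6*y + 3) dx ∧ dy ∧ dz; div F = -2*x + 6*y + 3

For a 2-form in R^3 of the form above, applying d gives a 3-form with coefficient ∂P/∂x + ∂Q/∂y + ∂R/∂z:
  ∂P/∂x = -2*x
  ∂Q/∂y = 6*y
  ∂R/∂z = 3
Sum = -2*x + 6*y + 3, which is exactly div F.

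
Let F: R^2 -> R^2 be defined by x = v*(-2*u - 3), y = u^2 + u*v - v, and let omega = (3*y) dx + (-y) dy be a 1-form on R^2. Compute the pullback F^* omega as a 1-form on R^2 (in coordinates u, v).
F^* omega = (-2*u^3 - 9*u^2*v - 7*u*v^2 + 2*u*v + 7*v^2) du + (-7*u^3 - 7*u^2*v - 8*u^2 - u*v + 8*v) dv

Using F^*(f dg) = (f ∘ F) d(g ∘ F), substitute each coordinate x_i by F_i(u, v) in f_i, and replace dx_i by d F_i = (∂F_i/∂u) du + (∂F_i/∂v) dv.
  For the x component: f_1(F) = 3*u^2 + 3*u*v - 3*v; d F_1 = (-2*v) du + (-2*u - 3) dv
  For the y component: f_2(F) = -u^2 - u*v + v; d F_2 = (2*u + v) du + (u - 1) dv
Combining and collecting du, dv coefficients:
  coeff of du: -2*u^3 - 9*u^2*v - 7*u*v^2 + 2*u*v + 7*v^2
  coeff of dv: -7*u^3 - 7*u^2*v - 8*u^2 - u*v + 8*v
F^* omega = (-2*u^3 - 9*u^2*v - 7*u*v^2 + 2*u*v + 7*v^2) du + (-7*u^3 - 7*u^2*v - 8*u^2 - u*v + 8*v) dv.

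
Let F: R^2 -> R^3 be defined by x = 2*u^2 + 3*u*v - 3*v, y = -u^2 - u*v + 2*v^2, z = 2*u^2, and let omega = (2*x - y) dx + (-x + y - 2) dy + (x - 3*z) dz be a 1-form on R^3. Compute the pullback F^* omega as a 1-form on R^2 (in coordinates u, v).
F^* omega = (10*u^3 + 66*u^2*v + 13*u*v^2 - 42*u*v + 4*u - 8*v^3 - 21*v^2 + 2*v) du + (18*u^3 + 13*u^2*v - 15*u^2 - 24*u*v^2 - 42*u*v + 2*u + 8*v^3 + 18*v^2 + 10*v) dv

Using F^*(f dg) = (f ∘ F) d(g ∘ F), substitute each coordinate x_i by F_i(u, v) in f_i, and replace dx_i by d F_i = (∂F_i/∂u) du + (∂F_i/∂v) dv.
  For the x component: f_1(F) = 5*u^2 + 7*u*v - 2*v^2 - 6*v; d F_1 = (4*u + 3*v) du + (3*u - 3) dv
  For the y component: f_2(F) = -3*u^2 - 4*u*v + 2*v^2 + 3*v - 2; d F_2 = (-2*u - v) du + (-u + 4*v) dv
  For the z component: f_3(F) = -4*u^2 + 3*u*v - 3*v; d F_3 = (4*u) du + (0) dv
Combining and collecting du, dv coefficients:
  coeff of du: 10*u^3 + 66*u^2*v + 13*u*v^2 - 42*u*v + 4*u - 8*v^3 - 21*v^2 + 2*v
  coeff of dv: 18*u^3 + 13*u^2*v - 15*u^2 - 24*u*v^2 - 42*u*v + 2*u + 8*v^3 + 18*v^2 + 10*v
F^* omega = (10*u^3 + 66*u^2*v + 13*u*v^2 - 42*u*v + 4*u - 8*v^3 - 21*v^2 + 2*v) du + (18*u^3 + 13*u^2*v - 15*u^2 - 24*u*v^2 - 42*u*v + 2*u + 8*v^3 + 18*v^2 + 10*v) dv.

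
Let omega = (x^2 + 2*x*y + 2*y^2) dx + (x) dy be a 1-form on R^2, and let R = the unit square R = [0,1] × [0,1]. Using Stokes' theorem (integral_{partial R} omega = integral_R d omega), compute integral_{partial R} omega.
integral_(partial R) omega = -2

Stokes: integral_partial_R omega = integral_R d omega with d omega = (∂Q/∂x - ∂P/∂y) dx ∧ dy.
  ∂Q/∂x = 1
  ∂P/∂y = 2*x + 4*y
  integrand = ∂Q/∂x - ∂P/∂y = -2*x - 4*y + 1.
Integrating over R: integral_0^1 integral_0^1 (-2*x - 4*y + 1) dx dy = -2.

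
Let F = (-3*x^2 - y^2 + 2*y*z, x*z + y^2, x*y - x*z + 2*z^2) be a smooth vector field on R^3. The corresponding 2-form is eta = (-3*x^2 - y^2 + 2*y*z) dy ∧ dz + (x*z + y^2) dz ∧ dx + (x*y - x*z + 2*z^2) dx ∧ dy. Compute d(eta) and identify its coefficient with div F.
d(eta) = (-7*x + 2*y + 4*z) dx ∧ dy ∧ dz; div F = -7*x + 2*y + 4*z

For a 2-form in R^3 of the form above, applying d gives a 3-form with coefficient ∂P/∂x + ∂Q/∂y + ∂R/∂z:
  ∂P/∂x = -6*x
  ∂Q/∂y = 2*y
  ∂R/∂z = -x + 4*z
Sum = -7*x + 2*y + 4*z, which is exactly div F.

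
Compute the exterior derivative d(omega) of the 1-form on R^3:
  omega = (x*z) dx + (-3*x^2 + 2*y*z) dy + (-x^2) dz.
d(omega) = (-6*x) dx ∧ dy + (-3*x) dx ∧ dz + (-2*y) dy ∧ dz

For a 1-form omega = sum_i f_i dx_i, the exterior derivative is
  d(omega) = sum_{i < j} (∂f_j/∂x_i - ∂f_i/∂x_j) dx_i ∧ dx_j.
  coefficient of dx ∧ dy: ∂f_2/∂x - ∂f_1/∂y = ∂(-3*x^2 + 2*y*z)/∂x - ∂(x*z)/∂y = -6*x
  coefficient of dx ∧ dz: ∂f_3/∂x - ∂f_1/∂z = ∂(-x^2)/∂x - ∂(x*z)/∂z = -3*x
  coefficient of dy ∧ dz: ∂f_3/∂y - ∂f_2/∂z = ∂(-x^2)/∂y - ∂(-3*x^2 + 2*y*z)/∂z = -2*y
Assembling: d(omega) = (-6*x) dx ∧ dy + (-3*x) dx ∧ dz + (-2*y) dy ∧ dz.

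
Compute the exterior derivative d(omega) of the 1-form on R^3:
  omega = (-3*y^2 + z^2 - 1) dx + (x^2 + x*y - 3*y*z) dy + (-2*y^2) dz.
d(omega) = (2*x + 7*y) dx ∧ dy + (-2*z) dx ∧ dz + (-y) dy ∧ dz

For a 1-form omega = sum_i f_i dx_i, the exterior derivative is
  d(omega) = sum_{i < j} (∂f_j/∂x_i - ∂f_i/∂x_j) dx_i ∧ dx_j.
  coefficient of dx ∧ dy: ∂f_2/∂x - ∂f_1/∂y = ∂(x^2 + x*y - 3*y*z)/∂x - ∂(-3*y^2 + z^2 - 1)/∂y = 2*x + 7*y
  coefficient of dx ∧ dz: ∂f_3/∂x - ∂f_1/∂z = ∂(-2*y^2)/∂x - ∂(-3*y^2 + z^2 - 1)/∂z = -2*z
  coefficient of dy ∧ dz: ∂f_3/∂y - ∂f_2/∂z = ∂(-2*y^2)/∂y - ∂(x^2 + x*y - 3*y*z)/∂z = -y
Assembling: d(omega) = (2*x + 7*y) dx ∧ dy + (-2*z) dx ∧ dz + (-y) dy ∧ dz.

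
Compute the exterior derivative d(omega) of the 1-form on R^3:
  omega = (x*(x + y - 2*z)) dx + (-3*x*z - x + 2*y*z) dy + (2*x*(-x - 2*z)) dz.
d(omega) = (-x - 3*z - 1) dx ∧ dy + (-2*x - 4*z) dx ∧ dz + (3*x - 2*y) dy ∧ dz

For a 1-form omega = sum_i f_i dx_i, the exterior derivative is
  d(omega) = sum_{i < j} (∂f_j/∂x_i - ∂f_i/∂x_j) dx_i ∧ dx_j.
  coefficient of dx ∧ dy: ∂f_2/∂x - ∂f_1/∂y = ∂(-3*x*z - x + 2*y*z)/∂x - ∂(x*(x + y - 2*z))/∂y = -x - 3*z - 1
  coefficient of dx ∧ dz: ∂f_3/∂x - ∂f_1/∂z = ∂(2*x*(-x - 2*z))/∂x - ∂(x*(x + y - 2*z))/∂z = -2*x - 4*z
  coefficient of dy ∧ dz: ∂f_3/∂y - ∂f_2/∂z = ∂(2*x*(-x - 2*z))/∂y - ∂(-3*x*z - x + 2*y*z)/∂z = 3*x - 2*y
Assembling: d(omega) = (-x - 3*z - 1) dx ∧ dy + (-2*x - 4*z) dx ∧ dz + (3*x - 2*y) dy ∧ dz.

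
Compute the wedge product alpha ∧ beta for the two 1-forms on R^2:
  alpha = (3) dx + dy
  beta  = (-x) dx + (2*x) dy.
alpha ∧ beta = (7*x) dx ∧ dy

Distribute the wedge, using dx_i ∧ dx_j = -dx_j ∧ dx_i and dx_i ∧ dx_i = 0. For each pair (i, j) with i < j, the coefficient of dx_i ∧ dx_j in alpha ∧ beta is (alpha_i * beta_j - alpha_j * beta_i). Collecting: alpha ∧ beta = (7*x) dx ∧ dy.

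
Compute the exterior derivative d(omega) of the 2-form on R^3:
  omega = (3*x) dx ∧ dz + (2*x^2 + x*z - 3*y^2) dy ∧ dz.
d(omega) = (4*x + z) dx ∧ dy ∧ dz

For a 2-form omega = sum_{i<j} g_{ij} dx_i ∧ dx_j, the exterior derivative is
  d(omega) = sum_{i<j} d(g_{ij}) ∧ dx_i ∧ dx_j = sum_{i<j, k} (∂g_{ij}/∂x_k) dx_k ∧ dx_i ∧ dx_j.
Expand each term, using dx_k ∧ dx_i ∧ dx_j = sgn(permutation) dx_{(a)} ∧ dx_{(b)} ∧ dx_{(c)} with (a < b < c) sorted:
  d(2*x^2 + x*z - 3*y^2) includes (∂/∂x)(2*x^2 + x*z - 3*y^2) dx = (4*x + z) dx, which multiplied by dy ∧ dz gives (4*x + z) dx ∧ dy ∧ dz
Collecting like 3-forms: d(omega) = (4*x + z) dx ∧ dy ∧ dz.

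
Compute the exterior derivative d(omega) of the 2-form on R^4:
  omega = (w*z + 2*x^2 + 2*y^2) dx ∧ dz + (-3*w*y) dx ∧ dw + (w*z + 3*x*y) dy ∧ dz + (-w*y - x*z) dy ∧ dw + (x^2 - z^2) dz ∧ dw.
d(omega) = (-y) dx ∧ dy ∧ dz + (2*x + z) dx ∧ dz ∧ dw + (3*w - z) dx ∧ dy ∧ dw + (x + z) dy ∧ dz ∧ dw

For a 2-form omega = sum_{i<j} g_{ij} dx_i ∧ dx_j, the exterior derivative is
  d(omega) = sum_{i<j} d(g_{ij}) ∧ dx_i ∧ dx_j = sum_{i<j, k} (∂g_{ij}/∂x_k) dx_k ∧ dx_i ∧ dx_j.
Expand each term, using dx_k ∧ dx_i ∧ dx_j = sgn(permutation) dx_{(a)} ∧ dx_{(b)} ∧ dx_{(c)} with (a < b < c) sorted:
  d(w*z + 2*x^2 + 2*y^2) includes (∂/∂y)(w*z + 2*x^2 + 2*y^2) dy = (4*y) dy, which multiplied by dx ∧ dz gives (-4*y) dx ∧ dy ∧ dz
  d(w*z + 2*x^2 + 2*y^2) includes (∂/∂w)(w*z + 2*x^2 + 2*y^2) dw = (z) dw, which multiplied by dx ∧ dz gives (z) dx ∧ dz ∧ dw
  d(-3*w*y) includes (∂/∂y)(-3*w*y) dy = (-3*w) dy, which multiplied by dx ∧ dw gives (3*w) dx ∧ dy ∧ dw
  d(w*z + 3*x*y) includes (∂/∂x)(w*z + 3*x*y) dx = (3*y) dx, which multiplied by dy ∧ dz gives (3*y) dx ∧ dy ∧ dz
  d(w*z + 3*x*y) includes (∂/∂w)(w*z + 3*x*y) dw = (z) dw, which multiplied by dy ∧ dz gives (z) dy ∧ dz ∧ dw
  d(-w*y - x*z) includes (∂/∂x)(-w*y - x*z) dx = (-z) dx, which multiplied by dy ∧ dw gives (-z) dx ∧ dy ∧ dw
  d(-w*y - x*z) includes (∂/∂z)(-w*y - x*z) dz = (-x) dz, which multiplied by dy ∧ dw gives (x) dy ∧ dz ∧ dw
  d(x^2 - z^2) includes (∂/∂x)(x^2 - z^2) dx = (2*x) dx, which multiplied by dz ∧ dw gives (2*x) dx ∧ dz ∧ dw
Collecting like 3-forms: d(omega) = (-y) dx ∧ dy ∧ dz + (2*x + z) dx ∧ dz ∧ dw + (3*w - z) dx ∧ dy ∧ dw + (x + z) dy ∧ dz ∧ dw.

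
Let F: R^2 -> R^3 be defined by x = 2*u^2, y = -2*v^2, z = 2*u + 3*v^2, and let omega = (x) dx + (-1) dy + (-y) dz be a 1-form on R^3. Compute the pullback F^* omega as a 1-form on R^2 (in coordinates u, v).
F^* omega = (8*u^3 + 4*v^2) du + (12*v^3 + 4*v) dv

Using F^*(f dg) = (f ∘ F) d(g ∘ F), substitute each coordinate x_i by F_i(u, v) in f_i, and replace dx_i by d F_i = (∂F_i/∂u) du + (∂F_i/∂v) dv.
  For the x component: f_1(F) = 2*u^2; d F_1 = (4*u) du + (0) dv
  For the y component: f_2(F) = -1; d F_2 = (0) du + (-4*v) dv
  For the z component: f_3(F) = 2*v^2; d F_3 = (2) du + (6*v) dv
Combining and collecting du, dv coefficients:
  coeff of du: 8*u^3 + 4*v^2
  coeff of dv: 12*v^3 + 4*v
F^* omega = (8*u^3 + 4*v^2) du + (12*v^3 + 4*v) dv.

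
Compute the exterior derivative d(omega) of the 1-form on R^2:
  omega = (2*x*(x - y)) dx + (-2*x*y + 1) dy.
d(omega) = (2*x - 2*y) dx ∧ dy

For a 1-form omega = sum_i f_i dx_i, the exterior derivative is
  d(omega) = sum_{i < j} (∂f_j/∂x_i - ∂f_i/∂x_j) dx_i ∧ dx_j.
  coefficient of dx ∧ dy: ∂f_2/∂x - ∂f_1/∂y = ∂(-2*x*y + 1)/∂x - ∂(2*x*(x - y))/∂y = 2*x - 2*y
Assembling: d(omega) = (2*x - 2*y) dx ∧ dy.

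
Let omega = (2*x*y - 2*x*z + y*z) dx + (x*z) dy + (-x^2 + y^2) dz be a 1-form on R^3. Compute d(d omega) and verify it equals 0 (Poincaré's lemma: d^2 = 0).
d(d omega) = 0

Step 1: d omega = sum_{i<j} (∂f_j/∂x_i - ∂f_i/∂x_j) dx_i ∧ dx_j:
  coeff of dx ∧ dy: -2*x
  coeff of dx ∧ dz: -y
  coeff of dy ∧ dz: -x + 2*y
Step 2: Apply d again to each 2-form coefficient. The only possible 3-form in R^3 is dx ∧ dy ∧ dz, with coefficient
  ∂(coeff of dy∧dz)/∂x - ∂(coeff of dx∧dz)/∂y + ∂(coeff of dx∧dy)/∂z
  = ∂/∂x (-x + 2*y) - ∂/∂y (-y) + ∂/∂z (-2*x).
Each of these terms simplifies to sums of mixed partials that cancel in pairs. The result is 0 (by equality of mixed partials for smooth functions — Schwarz / Clairaut).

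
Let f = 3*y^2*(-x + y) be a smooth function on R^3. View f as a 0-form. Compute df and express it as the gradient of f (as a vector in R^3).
df = (-3*y^2) dx + (3*y*(-2*x + 3*y)) dy + (0) dz; grad f = (-3*y^2, 3*y*(-2*x + 3*y), 0)

For a 0-form f, d f = (∂f/∂x) dx + (∂f/∂y) dy + (∂f/∂z) dz. The components of the vector representation are exactly the entries of grad f in Cartesian coordinates:
  ∂f/∂x = -3*y^2
  ∂f/∂y = 3*y*(-2*x + 3*y)
  ∂f/∂z = 0.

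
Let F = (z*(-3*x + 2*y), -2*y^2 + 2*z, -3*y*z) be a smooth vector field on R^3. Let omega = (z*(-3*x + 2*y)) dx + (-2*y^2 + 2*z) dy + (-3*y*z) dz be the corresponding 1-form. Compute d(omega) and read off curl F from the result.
d(omega) = (-3*z - 2) dy ∧ dz + (-3*x + 2*y) dz ∧ dx + (-2*z) dx ∧ dy; curl F = (-3*z - 2, -3*x + 2*y, -2*z)

d omega = sum_{i<j} (∂f_j/∂x_i - ∂f_i/∂x_j) dx_i ∧ dx_j. Under the identification (dy ∧ dz, dz ∧ dx, dx ∧ dy) ↔ (e_x, e_y, e_z), the coefficients are exactly the components of curl F. Compute:
  ∂R/∂y - ∂Q/∂z = (-3*z) - (2) = -3*z - 2
  ∂P/∂z - ∂R/∂x = (-3*x + 2*y) - (0) = -3*x + 2*y
  ∂Q/∂x - ∂P/∂y = (0) - (2*z) = -2*z.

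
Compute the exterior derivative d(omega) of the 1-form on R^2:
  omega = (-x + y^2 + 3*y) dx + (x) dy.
d(omega) = (-2*y - 2) dx ∧ dy

For a 1-form omega = sum_i f_i dx_i, the exterior derivative is
  d(omega) = sum_{i < j} (∂f_j/∂x_i - ∂f_i/∂x_j) dx_i ∧ dx_j.
  coefficient of dx ∧ dy: ∂f_2/∂x - ∂f_1/∂y = ∂(x)/∂x - ∂(-x + y^2 + 3*y)/∂y = -2*y - 2
Assembling: d(omega) = (-2*y - 2) dx ∧ dy.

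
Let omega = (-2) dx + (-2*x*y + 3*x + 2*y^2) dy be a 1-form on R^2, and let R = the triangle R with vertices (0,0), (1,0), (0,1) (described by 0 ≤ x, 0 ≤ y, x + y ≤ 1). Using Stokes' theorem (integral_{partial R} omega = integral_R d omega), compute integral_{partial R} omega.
integral_(partial R) omega = 7/6

Stokes: integral_partial_R omega = integral_R d omega with d omega = (∂Q/∂x - ∂P/∂y) dx ∧ dy.
  ∂Q/∂x = 3 - 2*y
  ∂P/∂y = 0
  integrand = ∂Q/∂x - ∂P/∂y = 3 - 2*y.
Integrating over R: integral_0^1 integral_0^{1-x} (3 - 2*y) dy dx = 7/6.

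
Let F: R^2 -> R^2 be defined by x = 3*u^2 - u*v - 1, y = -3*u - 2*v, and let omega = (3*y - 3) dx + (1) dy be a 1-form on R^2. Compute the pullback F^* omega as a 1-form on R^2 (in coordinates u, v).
F^* omega = (-54*u^2 - 27*u*v - 18*u + 6*v^2 + 3*v - 3) du + (9*u^2 + 6*u*v + 3*u - 2) dv

Using F^*(f dg) = (f ∘ F) d(g ∘ F), substitute each coordinate x_i by F_i(u, v) in f_i, and replace dx_i by d F_i = (∂F_i/∂u) du + (∂F_i/∂v) dv.
  For the x component: f_1(F) = -9*u - 6*v - 3; d F_1 = (6*u - v) du + (-u) dv
  For the y component: f_2(F) = 1; d F_2 = (-3) du + (-2) dv
Combining and collecting du, dv coefficients:
  coeff of du: -54*u^2 - 27*u*v - 18*u + 6*v^2 + 3*v - 3
  coeff of dv: 9*u^2 + 6*u*v + 3*u - 2
F^* omega = (-54*u^2 - 27*u*v - 18*u + 6*v^2 + 3*v - 3) du + (9*u^2 + 6*u*v + 3*u - 2) dv.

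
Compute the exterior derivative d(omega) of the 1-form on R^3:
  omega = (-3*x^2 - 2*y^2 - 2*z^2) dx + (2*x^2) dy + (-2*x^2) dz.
d(omega) = (4*x + 4*y) dx ∧ dy + (-4*x + 4*z) dx ∧ dz

For a 1-form omega = sum_i f_i dx_i, the exterior derivative is
  d(omega) = sum_{i < j} (∂f_j/∂x_i - ∂f_i/∂x_j) dx_i ∧ dx_j.
  coefficient of dx ∧ dy: ∂f_2/∂x - ∂f_1/∂y = ∂(2*x^2)/∂x - ∂(-3*x^2 - 2*y^2 - 2*z^2)/∂y = 4*x + 4*y
  coefficient of dx ∧ dz: ∂f_3/∂x - ∂f_1/∂z = ∂(-2*x^2)/∂x - ∂(-3*x^2 - 2*y^2 - 2*z^2)/∂z = -4*x + 4*z
Assembling: d(omega) = (4*x + 4*y) dx ∧ dy + (-4*x + 4*z) dx ∧ dz.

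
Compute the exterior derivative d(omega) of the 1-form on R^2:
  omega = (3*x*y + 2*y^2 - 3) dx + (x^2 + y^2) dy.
d(omega) = (-x - 4*y) dx ∧ dy

For a 1-form omega = sum_i f_i dx_i, the exterior derivative is
  d(omega) = sum_{i < j} (∂f_j/∂x_i - ∂f_i/∂x_j) dx_i ∧ dx_j.
  coefficient of dx ∧ dy: ∂f_2/∂x - ∂f_1/∂y = ∂(x^2 + y^2)/∂x - ∂(3*x*y + 2*y^2 - 3)/∂y = -x - 4*y
Assembling: d(omega) = (-x - 4*y) dx ∧ dy.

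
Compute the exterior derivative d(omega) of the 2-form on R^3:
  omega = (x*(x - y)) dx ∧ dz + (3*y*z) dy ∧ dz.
d(omega) = (x) dx ∧ dy ∧ dz

For a 2-form omega = sum_{i<j} g_{ij} dx_i ∧ dx_j, the exterior derivative is
  d(omega) = sum_{i<j} d(g_{ij}) ∧ dx_i ∧ dx_j = sum_{i<j, k} (∂g_{ij}/∂x_k) dx_k ∧ dx_i ∧ dx_j.
Expand each term, using dx_k ∧ dx_i ∧ dx_j = sgn(permutation) dx_{(a)} ∧ dx_{(b)} ∧ dx_{(c)} with (a < b < c) sorted:
  d(x*(x - y)) includes (∂/∂y)(x*(x - y)) dy = (-x) dy, which multiplied by dx ∧ dz gives (x) dx ∧ dy ∧ dz
Collecting like 3-forms: d(omega) = (x) dx ∧ dy ∧ dz.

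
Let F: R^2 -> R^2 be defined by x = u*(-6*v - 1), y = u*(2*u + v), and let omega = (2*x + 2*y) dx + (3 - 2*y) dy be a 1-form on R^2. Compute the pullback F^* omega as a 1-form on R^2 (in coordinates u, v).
F^* omega = (-16*u^3 - 36*u^2*v - 4*u^2 + 58*u*v^2 + 22*u*v + 14*u + 3*v) du + (u*(-28*u^2 + 58*u*v + 12*u + 3)) dv

Using F^*(f dg) = (f ∘ F) d(g ∘ F), substitute each coordinate x_i by F_i(u, v) in f_i, and replace dx_i by d F_i = (∂F_i/∂u) du + (∂F_i/∂v) dv.
  For the x component: f_1(F) = 2*u*(2*u - 5*v - 1); d F_1 = (-6*v - 1) du + (-6*u) dv
  For the y component: f_2(F) = -4*u^2 - 2*u*v + 3; d F_2 = (4*u + v) du + (u) dv
Combining and collecting du, dv coefficients:
  coeff of du: -16*u^3 - 36*u^2*v - 4*u^2 + 58*u*v^2 + 22*u*v + 14*u + 3*v
  coeff of dv: u*(-28*u^2 + 58*u*v + 12*u + 3)
F^* omega = (-16*u^3 - 36*u^2*v - 4*u^2 + 58*u*v^2 + 22*u*v + 14*u + 3*v) du + (u*(-28*u^2 + 58*u*v + 12*u + 3)) dv.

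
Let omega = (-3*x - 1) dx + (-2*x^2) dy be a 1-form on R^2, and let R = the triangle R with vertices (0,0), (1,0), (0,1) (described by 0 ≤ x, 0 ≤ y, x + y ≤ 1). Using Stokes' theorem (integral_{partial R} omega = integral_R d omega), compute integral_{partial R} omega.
integral_(partial R) omega = -2/3

Stokes: integral_partial_R omega = integral_R d omega with d omega = (∂Q/∂x - ∂P/∂y) dx ∧ dy.
  ∂Q/∂x = -4*x
  ∂P/∂y = 0
  integrand = ∂Q/∂x - ∂P/∂y = -4*x.
Integrating over R: integral_0^1 integral_0^{1-x} (-4*x) dy dx = -2/3.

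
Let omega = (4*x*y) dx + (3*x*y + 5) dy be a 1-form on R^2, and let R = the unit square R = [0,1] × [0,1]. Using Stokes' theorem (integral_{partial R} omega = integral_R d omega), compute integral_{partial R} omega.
integral_(partial R) omega = -1/2

Stokes: integral_partial_R omega = integral_R d omega with d omega = (∂Q/∂x - ∂P/∂y) dx ∧ dy.
  ∂Q/∂x = 3*y
  ∂P/∂y = 4*x
  integrand = ∂Q/∂x - ∂P/∂y = -4*x + 3*y.
Integrating over R: integral_0^1 integral_0^1 (-4*x + 3*y) dx dy = -1/2.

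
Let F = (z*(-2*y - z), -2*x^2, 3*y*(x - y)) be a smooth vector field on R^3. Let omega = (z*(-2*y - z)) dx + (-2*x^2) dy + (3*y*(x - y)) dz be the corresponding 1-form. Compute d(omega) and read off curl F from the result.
d(omega) = (3*x - 6*y) dy ∧ dz + (-5*y - 2*z) dz ∧ dx + (-4*x + 2*z) dx ∧ dy; curl F = (3*x - 6*y, -5*y - 2*z, -4*x + 2*z)

d omega = sum_{i<j} (∂f_j/∂x_i - ∂f_i/∂x_j) dx_i ∧ dx_j. Under the identification (dy ∧ dz, dz ∧ dx, dx ∧ dy) ↔ (e_x, e_y, e_z), the coefficients are exactly the components of curl F. Compute:
  ∂R/∂y - ∂Q/∂z = (3*x - 6*y) - (0) = 3*x - 6*y
  ∂P/∂z - ∂R/∂x = (-2*y - 2*z) - (3*y) = -5*y - 2*z
  ∂Q/∂x - ∂P/∂y = (-4*x) - (-2*z) = -4*x + 2*z.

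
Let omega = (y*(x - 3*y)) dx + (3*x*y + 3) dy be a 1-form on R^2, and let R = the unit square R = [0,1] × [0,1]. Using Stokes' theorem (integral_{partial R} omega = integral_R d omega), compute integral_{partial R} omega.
integral_(partial R) omega = 4

Stokes: integral_partial_R omega = integral_R d omega with d omega = (∂Q/∂x - ∂P/∂y) dx ∧ dy.
  ∂Q/∂x = 3*y
  ∂P/∂y = x - 6*y
  integrand = ∂Q/∂x - ∂P/∂y = -x + 9*y.
Integrating over R: integral_0^1 integral_0^1 (-x + 9*y) dx dy = 4.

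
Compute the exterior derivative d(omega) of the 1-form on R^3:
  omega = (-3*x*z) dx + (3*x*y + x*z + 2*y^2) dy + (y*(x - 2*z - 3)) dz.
d(omega) = (3*y + z) dx ∧ dy + (3*x + y) dx ∧ dz + (-2*z - 3) dy ∧ dz

For a 1-form omega = sum_i f_i dx_i, the exterior derivative is
  d(omega) = sum_{i < j} (∂f_j/∂x_i - ∂f_i/∂x_j) dx_i ∧ dx_j.
  coefficient of dx ∧ dy: ∂f_2/∂x - ∂f_1/∂y = ∂(3*x*y + x*z + 2*y^2)/∂x - ∂(-3*x*z)/∂y = 3*y + z
  coefficient of dx ∧ dz: ∂f_3/∂x - ∂f_1/∂z = ∂(y*(x - 2*z - 3))/∂x - ∂(-3*x*z)/∂z = 3*x + y
  coefficient of dy ∧ dz: ∂f_3/∂y - ∂f_2/∂z = ∂(y*(x - 2*z - 3))/∂y - ∂(3*x*y + x*z + 2*y^2)/∂z = -2*z - 3
Assembling: d(omega) = (3*y + z) dx ∧ dy + (3*x + y) dx ∧ dz + (-2*z - 3) dy ∧ dz.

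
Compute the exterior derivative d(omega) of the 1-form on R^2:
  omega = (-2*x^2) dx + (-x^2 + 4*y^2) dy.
d(omega) = (-2*x) dx ∧ dy

For a 1-form omega = sum_i f_i dx_i, the exterior derivative is
  d(omega) = sum_{i < j} (∂f_j/∂x_i - ∂f_i/∂x_j) dx_i ∧ dx_j.
  coefficient of dx ∧ dy: ∂f_2/∂x - ∂f_1/∂y = ∂(-x^2 + 4*y^2)/∂x - ∂(-2*x^2)/∂y = -2*x
Assembling: d(omega) = (-2*x) dx ∧ dy.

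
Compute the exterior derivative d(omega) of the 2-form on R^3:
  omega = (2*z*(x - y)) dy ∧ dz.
d(omega) = (2*z) dx ∧ dy ∧ dz

For a 2-form omega = sum_{i<j} g_{ij} dx_i ∧ dx_j, the exterior derivative is
  d(omega) = sum_{i<j} d(g_{ij}) ∧ dx_i ∧ dx_j = sum_{i<j, k} (∂g_{ij}/∂x_k) dx_k ∧ dx_i ∧ dx_j.
Expand each term, using dx_k ∧ dx_i ∧ dx_j = sgn(permutation) dx_{(a)} ∧ dx_{(b)} ∧ dx_{(c)} with (a < b < c) sorted:
  d(2*z*(x - y)) includes (∂/∂x)(2*z*(x - y)) dx = (2*z) dx, which multiplied by dy ∧ dz gives (2*z) dx ∧ dy ∧ dz
Collecting like 3-forms: d(omega) = (2*z) dx ∧ dy ∧ dz.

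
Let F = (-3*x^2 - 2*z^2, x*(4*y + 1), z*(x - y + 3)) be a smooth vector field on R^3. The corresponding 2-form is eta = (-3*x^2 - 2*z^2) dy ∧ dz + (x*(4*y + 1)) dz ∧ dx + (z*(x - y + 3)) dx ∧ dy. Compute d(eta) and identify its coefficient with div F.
d(eta) = (-x - y + 3) dx ∧ dy ∧ dz; div F = -x - y + 3

For a 2-form in R^3 of the form above, applying d gives a 3-form with coefficient ∂P/∂x + ∂Q/∂y + ∂R/∂z:
  ∂P/∂x = -6*x
  ∂Q/∂y = 4*x
  ∂R/∂z = x - y + 3
Sum = -x - y + 3, which is exactly div F.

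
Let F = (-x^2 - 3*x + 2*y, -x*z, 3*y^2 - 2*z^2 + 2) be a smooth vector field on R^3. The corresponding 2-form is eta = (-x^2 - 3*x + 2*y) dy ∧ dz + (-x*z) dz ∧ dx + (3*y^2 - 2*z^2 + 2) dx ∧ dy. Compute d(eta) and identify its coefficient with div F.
d(eta) = (-2*x - 4*z - 3) dx ∧ dy ∧ dz; div F = -2*x - 4*z - 3

For a 2-form in R^3 of the form above, applying d gives a 3-form with coefficient ∂P/∂x + ∂Q/∂y + ∂R/∂z:
  ∂P/∂x = -2*x - 3
  ∂Q/∂y = 0
  ∂R/∂z = -4*z
Sum = -2*x - 4*z - 3, which is exactly div F.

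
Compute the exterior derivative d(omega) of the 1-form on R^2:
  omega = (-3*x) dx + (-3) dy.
d(omega) = 0

For a 1-form omega = sum_i f_i dx_i, the exterior derivative is
  d(omega) = sum_{i < j} (∂f_j/∂x_i - ∂f_i/∂x_j) dx_i ∧ dx_j.

Assembling: d(omega) = 0.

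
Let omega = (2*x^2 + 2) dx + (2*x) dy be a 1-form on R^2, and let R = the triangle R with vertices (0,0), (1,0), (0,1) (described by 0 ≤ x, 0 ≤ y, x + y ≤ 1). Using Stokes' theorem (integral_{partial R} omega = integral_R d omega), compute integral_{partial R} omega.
integral_(partial R) omega = 1

Stokes: integral_partial_R omega = integral_R d omega with d omega = (∂Q/∂x - ∂P/∂y) dx ∧ dy.
  ∂Q/∂x = 2
  ∂P/∂y = 0
  integrand = ∂Q/∂x - ∂P/∂y = 2.
Integrating over R: integral_0^1 integral_0^{1-x} (2) dy dx = 1.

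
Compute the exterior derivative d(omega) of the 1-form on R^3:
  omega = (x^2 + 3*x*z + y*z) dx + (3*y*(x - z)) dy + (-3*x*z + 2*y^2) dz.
d(omega) = (3*y - z) dx ∧ dy + (-3*x - y - 3*z) dx ∧ dz + (7*y) dy ∧ dz

For a 1-form omega = sum_i f_i dx_i, the exterior derivative is
  d(omega) = sum_{i < j} (∂f_j/∂x_i - ∂f_i/∂x_j) dx_i ∧ dx_j.
  coefficient of dx ∧ dy: ∂f_2/∂x - ∂f_1/∂y = ∂(3*y*(x - z))/∂x - ∂(x^2 + 3*x*z + y*z)/∂y = 3*y - z
  coefficient of dx ∧ dz: ∂f_3/∂x - ∂f_1/∂z = ∂(-3*x*z + 2*y^2)/∂x - ∂(x^2 + 3*x*z + y*z)/∂z = -3*x - y - 3*z
  coefficient of dy ∧ dz: ∂f_3/∂y - ∂f_2/∂z = ∂(-3*x*z + 2*y^2)/∂y - ∂(3*y*(x - z))/∂z = 7*y
Assembling: d(omega) = (3*y - z) dx ∧ dy + (-3*x - y - 3*z) dx ∧ dz + (7*y) dy ∧ dz.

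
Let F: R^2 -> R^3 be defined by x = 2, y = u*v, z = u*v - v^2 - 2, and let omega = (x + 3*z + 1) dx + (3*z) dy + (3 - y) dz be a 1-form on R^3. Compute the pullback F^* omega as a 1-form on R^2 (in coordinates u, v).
F^* omega = (v*(2*u*v - 3*v^2 - 3)) du + (2*u^2*v - u*v^2 - 3*u - 6*v) dv

Using F^*(f dg) = (f ∘ F) d(g ∘ F), substitute each coordinate x_i by F_i(u, v) in f_i, and replace dx_i by d F_i = (∂F_i/∂u) du + (∂F_i/∂v) dv.
  For the x component: f_1(F) = 3*u*v - 3*v^2 - 3; d F_1 = (0) du + (0) dv
  For the y component: f_2(F) = 3*u*v - 3*v^2 - 6; d F_2 = (v) du + (u) dv
  For the z component: f_3(F) = -u*v + 3; d F_3 = (v) du + (u - 2*v) dv
Combining and collecting du, dv coefficients:
  coeff of du: v*(2*u*v - 3*v^2 - 3)
  coeff of dv: 2*u^2*v - u*v^2 - 3*u - 6*v
F^* omega = (v*(2*u*v - 3*v^2 - 3)) du + (2*u^2*v - u*v^2 - 3*u - 6*v) dv.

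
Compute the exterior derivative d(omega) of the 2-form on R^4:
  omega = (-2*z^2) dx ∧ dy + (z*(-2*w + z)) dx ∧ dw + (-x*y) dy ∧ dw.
d(omega) = (-4*z) dx ∧ dy ∧ dz + (2*w - 2*z) dx ∧ dz ∧ dw + (-y) dx ∧ dy ∧ dw

For a 2-form omega = sum_{i<j} g_{ij} dx_i ∧ dx_j, the exterior derivative is
  d(omega) = sum_{i<j} d(g_{ij}) ∧ dx_i ∧ dx_j = sum_{i<j, k} (∂g_{ij}/∂x_k) dx_k ∧ dx_i ∧ dx_j.
Expand each term, using dx_k ∧ dx_i ∧ dx_j = sgn(permutation) dx_{(a)} ∧ dx_{(b)} ∧ dx_{(c)} with (a < b < c) sorted:
  d(-2*z^2) includes (∂/∂z)(-2*z^2) dz = (-4*z) dz, which multiplied by dx ∧ dy gives (-4*z) dx ∧ dy ∧ dz
  d(z*(-2*w + z)) includes (∂/∂z)(z*(-2*w + z)) dz = (-2*w + 2*z) dz, which multiplied by dx ∧ dw gives (2*w - 2*z) dx ∧ dz ∧ dw
  d(-x*y) includes (∂/∂x)(-x*y) dx = (-y) dx, which multiplied by dy ∧ dw gives (-y) dx ∧ dy ∧ dw
Collecting like 3-forms: d(omega) = (-4*z) dx ∧ dy ∧ dz + (2*w - 2*z) dx ∧ dz ∧ dw + (-y) dx ∧ dy ∧ dw.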